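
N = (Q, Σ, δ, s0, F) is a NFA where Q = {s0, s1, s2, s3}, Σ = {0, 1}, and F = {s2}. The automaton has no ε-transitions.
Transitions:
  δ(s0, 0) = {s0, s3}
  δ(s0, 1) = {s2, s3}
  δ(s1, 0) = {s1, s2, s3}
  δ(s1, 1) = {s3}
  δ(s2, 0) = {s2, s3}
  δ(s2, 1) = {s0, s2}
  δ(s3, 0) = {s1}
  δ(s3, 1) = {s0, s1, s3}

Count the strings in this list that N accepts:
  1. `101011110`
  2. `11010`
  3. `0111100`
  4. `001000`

`101011110`: accepted
`11010`: accepted
`0111100`: accepted
`001000`: accepted

4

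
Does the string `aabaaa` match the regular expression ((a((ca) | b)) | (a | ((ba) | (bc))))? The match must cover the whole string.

Neither (a((ca)|b)) nor (a|((ba)|(bc))) matches aabaaa.

no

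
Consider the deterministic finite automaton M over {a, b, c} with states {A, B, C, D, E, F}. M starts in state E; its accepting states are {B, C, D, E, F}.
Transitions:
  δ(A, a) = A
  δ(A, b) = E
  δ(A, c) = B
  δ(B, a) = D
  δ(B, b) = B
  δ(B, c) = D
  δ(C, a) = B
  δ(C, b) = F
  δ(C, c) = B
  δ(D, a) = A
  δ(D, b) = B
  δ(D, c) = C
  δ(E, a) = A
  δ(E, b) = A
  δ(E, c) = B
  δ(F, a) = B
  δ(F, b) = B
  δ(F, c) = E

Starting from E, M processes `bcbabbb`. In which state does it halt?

E --b--> A
A --c--> B
B --b--> B
B --a--> D
D --b--> B
B --b--> B
B --b--> B

B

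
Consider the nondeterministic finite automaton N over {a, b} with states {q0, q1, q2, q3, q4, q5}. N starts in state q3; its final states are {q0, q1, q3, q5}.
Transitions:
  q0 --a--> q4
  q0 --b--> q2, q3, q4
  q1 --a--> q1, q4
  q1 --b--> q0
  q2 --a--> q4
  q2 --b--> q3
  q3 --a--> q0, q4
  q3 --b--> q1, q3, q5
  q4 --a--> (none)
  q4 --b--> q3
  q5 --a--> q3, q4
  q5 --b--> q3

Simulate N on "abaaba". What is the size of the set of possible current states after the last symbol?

2

Start: {q3}
read a: {q0, q4}
read b: {q2, q3, q4}
read a: {q0, q4}
read a: {q4}
read b: {q3}
read a: {q0, q4}
Final reachable set {q0, q4} has 2 states.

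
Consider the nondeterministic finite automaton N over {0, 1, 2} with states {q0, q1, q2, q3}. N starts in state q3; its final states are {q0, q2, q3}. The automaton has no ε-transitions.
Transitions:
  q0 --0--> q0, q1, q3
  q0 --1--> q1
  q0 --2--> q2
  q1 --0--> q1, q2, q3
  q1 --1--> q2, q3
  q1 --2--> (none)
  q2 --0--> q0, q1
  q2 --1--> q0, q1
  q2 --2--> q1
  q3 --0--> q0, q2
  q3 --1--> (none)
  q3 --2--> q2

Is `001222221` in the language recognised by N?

rejected

Start: {q3}
read 0: {q0, q2}
read 0: {q0, q1, q3}
read 1: {q1, q2, q3}
read 2: {q1, q2}
read 2: {q1}
read 2: {}
The reachable set is empty and stays empty for the remaining 3 symbols.
Reachable ∩ accepting = {} — empty.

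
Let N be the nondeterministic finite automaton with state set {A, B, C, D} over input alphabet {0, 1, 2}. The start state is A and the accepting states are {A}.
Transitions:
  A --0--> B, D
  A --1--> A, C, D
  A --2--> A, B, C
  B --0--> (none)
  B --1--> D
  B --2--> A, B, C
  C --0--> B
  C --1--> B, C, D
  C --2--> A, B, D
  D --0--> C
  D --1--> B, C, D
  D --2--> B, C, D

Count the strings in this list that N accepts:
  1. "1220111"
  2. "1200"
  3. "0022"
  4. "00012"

1

"1220111": rejected
"1200": rejected
"0022": accepted
"00012": rejected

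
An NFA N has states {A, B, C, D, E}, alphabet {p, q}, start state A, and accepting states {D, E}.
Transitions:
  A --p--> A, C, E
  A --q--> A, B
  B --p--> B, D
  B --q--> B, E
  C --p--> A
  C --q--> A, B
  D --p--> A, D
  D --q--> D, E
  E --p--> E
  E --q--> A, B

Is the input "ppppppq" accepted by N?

rejected

Start: {A}
read p: {A, C, E}
read p: {A, C, E}
read p: {A, C, E}
read p: {A, C, E}
read p: {A, C, E}
read p: {A, C, E}
read q: {A, B}
Reachable ∩ accepting = {} — empty.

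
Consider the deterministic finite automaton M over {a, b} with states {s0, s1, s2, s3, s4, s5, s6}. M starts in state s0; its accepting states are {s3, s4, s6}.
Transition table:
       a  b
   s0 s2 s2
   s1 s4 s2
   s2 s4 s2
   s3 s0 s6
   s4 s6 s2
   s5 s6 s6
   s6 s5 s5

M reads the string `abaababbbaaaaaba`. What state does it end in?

s0 --a--> s2
s2 --b--> s2
s2 --a--> s4
s4 --a--> s6
s6 --b--> s5
s5 --a--> s6
s6 --b--> s5
s5 --b--> s6
s6 --b--> s5
s5 --a--> s6
s6 --a--> s5
s5 --a--> s6
s6 --a--> s5
s5 --a--> s6
s6 --b--> s5
s5 --a--> s6

s6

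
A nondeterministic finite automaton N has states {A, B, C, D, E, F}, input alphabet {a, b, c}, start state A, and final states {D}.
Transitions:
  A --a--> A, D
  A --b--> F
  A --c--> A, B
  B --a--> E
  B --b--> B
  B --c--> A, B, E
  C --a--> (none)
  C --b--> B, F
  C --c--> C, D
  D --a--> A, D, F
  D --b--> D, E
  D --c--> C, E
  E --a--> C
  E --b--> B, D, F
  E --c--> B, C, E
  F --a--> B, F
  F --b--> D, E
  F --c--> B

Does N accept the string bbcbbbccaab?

Start: {A}
read b: {F}
read b: {D, E}
read c: {B, C, E}
read b: {B, D, F}
read b: {B, D, E}
read b: {B, D, E, F}
read c: {A, B, C, E}
read c: {A, B, C, D, E}
read a: {A, C, D, E, F}
read a: {A, B, C, D, F}
read b: {B, D, E, F}
Reachable ∩ accepting = {D} — nonempty.

accepted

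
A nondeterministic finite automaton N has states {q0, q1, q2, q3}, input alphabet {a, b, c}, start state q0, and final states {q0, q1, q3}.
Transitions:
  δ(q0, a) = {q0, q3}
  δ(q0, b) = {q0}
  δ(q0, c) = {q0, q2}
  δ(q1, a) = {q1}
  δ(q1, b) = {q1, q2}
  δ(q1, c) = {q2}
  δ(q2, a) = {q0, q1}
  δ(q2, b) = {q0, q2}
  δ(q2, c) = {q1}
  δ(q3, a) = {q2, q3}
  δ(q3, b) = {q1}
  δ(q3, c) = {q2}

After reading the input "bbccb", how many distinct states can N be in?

3

Start: {q0}
read b: {q0}
read b: {q0}
read c: {q0, q2}
read c: {q0, q1, q2}
read b: {q0, q1, q2}
Final reachable set {q0, q1, q2} has 3 states.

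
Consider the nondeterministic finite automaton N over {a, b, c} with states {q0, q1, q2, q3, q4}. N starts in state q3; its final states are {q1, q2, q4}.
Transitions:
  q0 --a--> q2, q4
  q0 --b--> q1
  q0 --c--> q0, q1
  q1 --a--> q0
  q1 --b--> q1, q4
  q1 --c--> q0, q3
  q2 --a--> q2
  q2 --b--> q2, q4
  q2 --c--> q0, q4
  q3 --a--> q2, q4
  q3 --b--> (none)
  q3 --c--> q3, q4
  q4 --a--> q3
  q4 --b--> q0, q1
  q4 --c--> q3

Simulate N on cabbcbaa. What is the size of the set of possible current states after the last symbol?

Start: {q3}
read c: {q3, q4}
read a: {q2, q3, q4}
read b: {q0, q1, q2, q4}
read b: {q0, q1, q2, q4}
read c: {q0, q1, q3, q4}
read b: {q0, q1, q4}
read a: {q0, q2, q3, q4}
read a: {q2, q3, q4}
Final reachable set {q2, q3, q4} has 3 states.

3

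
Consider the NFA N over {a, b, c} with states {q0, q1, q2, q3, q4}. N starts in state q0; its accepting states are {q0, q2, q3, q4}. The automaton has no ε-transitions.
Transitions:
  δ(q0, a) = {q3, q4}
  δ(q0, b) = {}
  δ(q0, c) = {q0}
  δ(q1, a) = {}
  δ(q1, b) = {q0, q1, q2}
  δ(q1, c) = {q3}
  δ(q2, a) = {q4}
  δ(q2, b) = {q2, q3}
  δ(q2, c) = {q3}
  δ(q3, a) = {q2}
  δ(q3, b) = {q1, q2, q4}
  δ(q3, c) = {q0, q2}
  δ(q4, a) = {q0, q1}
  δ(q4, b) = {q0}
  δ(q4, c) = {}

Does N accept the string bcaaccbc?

Start: {q0}
read b: {}
The reachable set is empty and stays empty for the remaining 7 symbols.
Reachable ∩ accepting = {} — empty.

rejected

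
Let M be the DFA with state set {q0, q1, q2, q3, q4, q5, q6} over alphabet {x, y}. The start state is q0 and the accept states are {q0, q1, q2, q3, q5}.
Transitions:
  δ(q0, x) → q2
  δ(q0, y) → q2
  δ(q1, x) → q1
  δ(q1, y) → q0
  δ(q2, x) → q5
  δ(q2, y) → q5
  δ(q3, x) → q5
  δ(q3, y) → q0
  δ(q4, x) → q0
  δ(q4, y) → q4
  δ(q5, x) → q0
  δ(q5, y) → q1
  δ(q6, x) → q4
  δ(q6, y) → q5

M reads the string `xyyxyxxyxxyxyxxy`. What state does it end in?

q0 --x--> q2
q2 --y--> q5
q5 --y--> q1
q1 --x--> q1
q1 --y--> q0
q0 --x--> q2
q2 --x--> q5
q5 --y--> q1
q1 --x--> q1
q1 --x--> q1
q1 --y--> q0
q0 --x--> q2
q2 --y--> q5
q5 --x--> q0
q0 --x--> q2
q2 --y--> q5

q5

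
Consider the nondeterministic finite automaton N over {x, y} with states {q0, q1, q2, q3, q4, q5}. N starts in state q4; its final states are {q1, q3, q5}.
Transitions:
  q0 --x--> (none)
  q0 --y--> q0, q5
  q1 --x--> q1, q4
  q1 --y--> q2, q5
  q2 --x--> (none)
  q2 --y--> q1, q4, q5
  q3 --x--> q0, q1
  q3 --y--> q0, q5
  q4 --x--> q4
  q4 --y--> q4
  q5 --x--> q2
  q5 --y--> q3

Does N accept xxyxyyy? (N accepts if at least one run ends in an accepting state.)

rejected

Start: {q4}
read x: {q4}
read x: {q4}
read y: {q4}
read x: {q4}
read y: {q4}
read y: {q4}
read y: {q4}
Reachable ∩ accepting = {} — empty.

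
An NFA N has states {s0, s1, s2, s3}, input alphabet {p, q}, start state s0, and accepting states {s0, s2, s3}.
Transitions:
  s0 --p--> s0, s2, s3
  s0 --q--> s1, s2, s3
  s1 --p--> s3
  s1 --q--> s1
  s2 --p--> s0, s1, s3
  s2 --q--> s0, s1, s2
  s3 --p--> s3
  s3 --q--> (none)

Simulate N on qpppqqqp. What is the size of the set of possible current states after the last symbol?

4

Start: {s0}
read q: {s1, s2, s3}
read p: {s0, s1, s3}
read p: {s0, s2, s3}
read p: {s0, s1, s2, s3}
read q: {s0, s1, s2, s3}
read q: {s0, s1, s2, s3}
read q: {s0, s1, s2, s3}
read p: {s0, s1, s2, s3}
Final reachable set {s0, s1, s2, s3} has 4 states.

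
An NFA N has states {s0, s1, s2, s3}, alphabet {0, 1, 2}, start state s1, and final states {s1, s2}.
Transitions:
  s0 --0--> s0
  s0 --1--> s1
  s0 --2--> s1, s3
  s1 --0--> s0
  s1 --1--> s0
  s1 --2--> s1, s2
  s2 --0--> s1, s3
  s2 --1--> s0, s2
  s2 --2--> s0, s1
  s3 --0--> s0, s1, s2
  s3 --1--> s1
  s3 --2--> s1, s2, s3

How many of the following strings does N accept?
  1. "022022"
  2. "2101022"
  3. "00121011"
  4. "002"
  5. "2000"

"022022": accepted
"2101022": accepted
"00121011": accepted
"002": accepted
"2000": accepted

5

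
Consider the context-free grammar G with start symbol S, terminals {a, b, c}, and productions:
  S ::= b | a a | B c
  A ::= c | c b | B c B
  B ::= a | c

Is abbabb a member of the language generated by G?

no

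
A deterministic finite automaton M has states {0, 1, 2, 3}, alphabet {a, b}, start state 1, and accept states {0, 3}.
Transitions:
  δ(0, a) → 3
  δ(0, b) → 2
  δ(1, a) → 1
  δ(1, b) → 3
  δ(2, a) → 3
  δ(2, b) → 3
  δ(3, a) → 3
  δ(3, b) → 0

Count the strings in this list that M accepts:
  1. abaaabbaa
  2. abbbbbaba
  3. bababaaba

abaaabbaa: accepted
abbbbbaba: accepted
bababaaba: accepted

3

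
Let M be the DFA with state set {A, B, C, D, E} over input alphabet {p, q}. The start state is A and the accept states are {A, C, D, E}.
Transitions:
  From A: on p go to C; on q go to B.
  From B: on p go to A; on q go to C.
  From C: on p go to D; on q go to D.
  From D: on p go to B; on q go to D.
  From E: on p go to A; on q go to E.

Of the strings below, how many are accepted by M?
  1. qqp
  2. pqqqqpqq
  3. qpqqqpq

3

qqp: accepted
pqqqqpqq: accepted
qpqqqpq: accepted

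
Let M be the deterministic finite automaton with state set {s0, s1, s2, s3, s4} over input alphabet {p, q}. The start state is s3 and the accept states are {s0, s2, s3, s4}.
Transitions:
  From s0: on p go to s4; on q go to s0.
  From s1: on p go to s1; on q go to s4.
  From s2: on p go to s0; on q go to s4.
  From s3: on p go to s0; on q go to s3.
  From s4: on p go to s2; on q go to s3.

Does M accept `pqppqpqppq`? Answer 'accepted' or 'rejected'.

s3 --p--> s0
s0 --q--> s0
s0 --p--> s4
s4 --p--> s2
s2 --q--> s4
s4 --p--> s2
s2 --q--> s4
s4 --p--> s2
s2 --p--> s0
s0 --q--> s0
End in state s0, which is an accepting state.

accepted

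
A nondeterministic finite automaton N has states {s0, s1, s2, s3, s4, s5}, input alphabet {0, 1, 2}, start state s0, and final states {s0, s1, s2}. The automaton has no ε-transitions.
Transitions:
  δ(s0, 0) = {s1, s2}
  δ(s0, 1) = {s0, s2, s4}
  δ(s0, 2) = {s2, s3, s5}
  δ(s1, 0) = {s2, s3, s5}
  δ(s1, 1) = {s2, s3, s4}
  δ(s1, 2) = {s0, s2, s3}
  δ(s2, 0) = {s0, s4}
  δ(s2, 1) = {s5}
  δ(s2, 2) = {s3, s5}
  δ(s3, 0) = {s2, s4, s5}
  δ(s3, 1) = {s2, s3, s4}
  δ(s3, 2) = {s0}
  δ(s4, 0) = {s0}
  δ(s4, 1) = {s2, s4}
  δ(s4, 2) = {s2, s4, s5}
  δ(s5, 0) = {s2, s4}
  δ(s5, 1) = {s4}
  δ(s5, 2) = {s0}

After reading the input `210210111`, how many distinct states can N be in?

5

Start: {s0}
read 2: {s2, s3, s5}
read 1: {s2, s3, s4, s5}
read 0: {s0, s2, s4, s5}
read 2: {s0, s2, s3, s4, s5}
read 1: {s0, s2, s3, s4, s5}
read 0: {s0, s1, s2, s4, s5}
read 1: {s0, s2, s3, s4, s5}
read 1: {s0, s2, s3, s4, s5}
read 1: {s0, s2, s3, s4, s5}
Final reachable set {s0, s2, s3, s4, s5} has 5 states.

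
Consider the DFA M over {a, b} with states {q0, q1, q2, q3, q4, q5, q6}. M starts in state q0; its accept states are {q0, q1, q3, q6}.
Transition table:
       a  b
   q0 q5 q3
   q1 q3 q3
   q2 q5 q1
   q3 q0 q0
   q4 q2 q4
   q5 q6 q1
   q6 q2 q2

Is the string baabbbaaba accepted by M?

q0 --b--> q3
q3 --a--> q0
q0 --a--> q5
q5 --b--> q1
q1 --b--> q3
q3 --b--> q0
q0 --a--> q5
q5 --a--> q6
q6 --b--> q2
q2 --a--> q5
End in state q5, which is not an accepting state.

rejected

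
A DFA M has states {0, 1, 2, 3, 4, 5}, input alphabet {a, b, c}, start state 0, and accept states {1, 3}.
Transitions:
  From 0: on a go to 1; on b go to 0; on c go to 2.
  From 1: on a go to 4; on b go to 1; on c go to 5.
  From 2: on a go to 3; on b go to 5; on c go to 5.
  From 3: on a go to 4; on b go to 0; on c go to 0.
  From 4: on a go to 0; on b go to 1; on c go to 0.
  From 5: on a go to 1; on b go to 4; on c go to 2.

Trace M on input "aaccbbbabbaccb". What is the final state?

0 --a--> 1
1 --a--> 4
4 --c--> 0
0 --c--> 2
2 --b--> 5
5 --b--> 4
4 --b--> 1
1 --a--> 4
4 --b--> 1
1 --b--> 1
1 --a--> 4
4 --c--> 0
0 --c--> 2
2 --b--> 5

5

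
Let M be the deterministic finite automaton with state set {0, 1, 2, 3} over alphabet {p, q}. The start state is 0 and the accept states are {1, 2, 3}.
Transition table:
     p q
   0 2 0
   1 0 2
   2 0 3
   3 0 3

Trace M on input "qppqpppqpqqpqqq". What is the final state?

3

0 --q--> 0
0 --p--> 2
2 --p--> 0
0 --q--> 0
0 --p--> 2
2 --p--> 0
0 --p--> 2
2 --q--> 3
3 --p--> 0
0 --q--> 0
0 --q--> 0
0 --p--> 2
2 --q--> 3
3 --q--> 3
3 --q--> 3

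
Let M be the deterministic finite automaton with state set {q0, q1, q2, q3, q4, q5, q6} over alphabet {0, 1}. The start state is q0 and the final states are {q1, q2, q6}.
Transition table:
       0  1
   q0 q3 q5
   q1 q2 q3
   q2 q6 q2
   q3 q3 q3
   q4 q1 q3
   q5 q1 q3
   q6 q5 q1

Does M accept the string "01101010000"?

rejected

q0 --0--> q3
q3 --1--> q3
q3 --1--> q3
q3 --0--> q3
q3 --1--> q3
q3 --0--> q3
q3 --1--> q3
q3 --0--> q3
q3 --0--> q3
q3 --0--> q3
q3 --0--> q3
End in state q3, which is not an accepting state.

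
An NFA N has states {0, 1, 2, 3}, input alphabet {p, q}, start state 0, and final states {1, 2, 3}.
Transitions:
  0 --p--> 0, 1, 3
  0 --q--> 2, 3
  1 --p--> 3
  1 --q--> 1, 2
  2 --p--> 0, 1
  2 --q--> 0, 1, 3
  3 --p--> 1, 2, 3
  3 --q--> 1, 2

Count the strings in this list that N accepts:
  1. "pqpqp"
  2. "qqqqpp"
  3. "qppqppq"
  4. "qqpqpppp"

4

"pqpqp": accepted
"qqqqpp": accepted
"qppqppq": accepted
"qqpqpppp": accepted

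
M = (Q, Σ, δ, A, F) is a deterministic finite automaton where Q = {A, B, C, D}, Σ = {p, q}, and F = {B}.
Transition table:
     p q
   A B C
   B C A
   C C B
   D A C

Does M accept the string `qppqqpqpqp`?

accepted

A --q--> C
C --p--> C
C --p--> C
C --q--> B
B --q--> A
A --p--> B
B --q--> A
A --p--> B
B --q--> A
A --p--> B
End in state B, which is an accepting state.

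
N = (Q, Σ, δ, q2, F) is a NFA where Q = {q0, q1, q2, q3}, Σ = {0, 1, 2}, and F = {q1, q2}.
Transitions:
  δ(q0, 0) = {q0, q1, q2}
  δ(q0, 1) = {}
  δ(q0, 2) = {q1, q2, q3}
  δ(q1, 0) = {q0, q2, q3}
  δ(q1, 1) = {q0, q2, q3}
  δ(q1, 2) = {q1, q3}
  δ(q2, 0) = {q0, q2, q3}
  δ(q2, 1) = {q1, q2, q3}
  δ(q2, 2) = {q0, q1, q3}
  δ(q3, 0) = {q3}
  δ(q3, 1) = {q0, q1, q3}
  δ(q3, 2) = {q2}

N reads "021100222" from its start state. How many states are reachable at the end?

Start: {q2}
read 0: {q0, q2, q3}
read 2: {q0, q1, q2, q3}
read 1: {q0, q1, q2, q3}
read 1: {q0, q1, q2, q3}
read 0: {q0, q1, q2, q3}
read 0: {q0, q1, q2, q3}
read 2: {q0, q1, q2, q3}
read 2: {q0, q1, q2, q3}
read 2: {q0, q1, q2, q3}
Final reachable set {q0, q1, q2, q3} has 4 states.

4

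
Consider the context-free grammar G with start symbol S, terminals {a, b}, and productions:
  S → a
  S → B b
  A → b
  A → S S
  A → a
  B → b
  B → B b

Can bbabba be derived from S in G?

no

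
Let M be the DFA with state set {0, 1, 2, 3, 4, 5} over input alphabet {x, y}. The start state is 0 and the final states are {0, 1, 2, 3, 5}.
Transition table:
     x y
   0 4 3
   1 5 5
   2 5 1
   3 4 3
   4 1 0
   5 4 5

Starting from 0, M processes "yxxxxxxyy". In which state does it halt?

5

0 --y--> 3
3 --x--> 4
4 --x--> 1
1 --x--> 5
5 --x--> 4
4 --x--> 1
1 --x--> 5
5 --y--> 5
5 --y--> 5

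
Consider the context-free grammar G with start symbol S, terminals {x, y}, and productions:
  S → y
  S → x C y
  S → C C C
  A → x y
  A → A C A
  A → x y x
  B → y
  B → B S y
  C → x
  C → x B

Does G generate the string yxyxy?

no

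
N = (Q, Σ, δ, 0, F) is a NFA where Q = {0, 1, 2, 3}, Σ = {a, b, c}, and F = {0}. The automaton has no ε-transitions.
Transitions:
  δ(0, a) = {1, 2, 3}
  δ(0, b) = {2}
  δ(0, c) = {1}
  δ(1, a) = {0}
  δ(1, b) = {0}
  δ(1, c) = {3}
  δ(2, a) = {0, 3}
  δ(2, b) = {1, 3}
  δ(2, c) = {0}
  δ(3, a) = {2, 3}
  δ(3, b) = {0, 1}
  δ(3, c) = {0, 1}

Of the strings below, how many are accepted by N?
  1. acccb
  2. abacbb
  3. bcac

3

acccb: accepted
abacbb: accepted
bcac: accepted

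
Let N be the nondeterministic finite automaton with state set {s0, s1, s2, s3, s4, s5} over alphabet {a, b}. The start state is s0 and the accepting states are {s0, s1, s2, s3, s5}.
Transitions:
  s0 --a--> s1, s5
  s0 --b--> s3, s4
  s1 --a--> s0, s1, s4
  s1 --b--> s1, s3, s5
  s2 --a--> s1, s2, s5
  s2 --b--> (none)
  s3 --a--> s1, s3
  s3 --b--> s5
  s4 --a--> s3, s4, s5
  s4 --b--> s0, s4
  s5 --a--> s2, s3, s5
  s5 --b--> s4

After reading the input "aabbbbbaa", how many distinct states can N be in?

Start: {s0}
read a: {s1, s5}
read a: {s0, s1, s2, s3, s4, s5}
read b: {s0, s1, s3, s4, s5}
read b: {s0, s1, s3, s4, s5}
read b: {s0, s1, s3, s4, s5}
read b: {s0, s1, s3, s4, s5}
read b: {s0, s1, s3, s4, s5}
read a: {s0, s1, s2, s3, s4, s5}
read a: {s0, s1, s2, s3, s4, s5}
Final reachable set {s0, s1, s2, s3, s4, s5} has 6 states.

6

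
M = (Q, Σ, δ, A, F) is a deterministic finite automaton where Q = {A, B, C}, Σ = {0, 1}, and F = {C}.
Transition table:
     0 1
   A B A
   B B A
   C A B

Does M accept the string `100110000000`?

A --1--> A
A --0--> B
B --0--> B
B --1--> A
A --1--> A
A --0--> B
B --0--> B
B --0--> B
B --0--> B
B --0--> B
B --0--> B
B --0--> B
End in state B, which is not an accepting state.

rejected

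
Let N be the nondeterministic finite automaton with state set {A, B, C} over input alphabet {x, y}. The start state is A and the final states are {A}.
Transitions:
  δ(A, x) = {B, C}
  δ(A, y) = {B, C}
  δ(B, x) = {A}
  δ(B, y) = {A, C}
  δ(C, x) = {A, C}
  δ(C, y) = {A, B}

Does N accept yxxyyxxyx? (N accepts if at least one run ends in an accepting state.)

accepted

Start: {A}
read y: {B, C}
read x: {A, C}
read x: {A, B, C}
read y: {A, B, C}
read y: {A, B, C}
read x: {A, B, C}
read x: {A, B, C}
read y: {A, B, C}
read x: {A, B, C}
Reachable ∩ accepting = {A} — nonempty.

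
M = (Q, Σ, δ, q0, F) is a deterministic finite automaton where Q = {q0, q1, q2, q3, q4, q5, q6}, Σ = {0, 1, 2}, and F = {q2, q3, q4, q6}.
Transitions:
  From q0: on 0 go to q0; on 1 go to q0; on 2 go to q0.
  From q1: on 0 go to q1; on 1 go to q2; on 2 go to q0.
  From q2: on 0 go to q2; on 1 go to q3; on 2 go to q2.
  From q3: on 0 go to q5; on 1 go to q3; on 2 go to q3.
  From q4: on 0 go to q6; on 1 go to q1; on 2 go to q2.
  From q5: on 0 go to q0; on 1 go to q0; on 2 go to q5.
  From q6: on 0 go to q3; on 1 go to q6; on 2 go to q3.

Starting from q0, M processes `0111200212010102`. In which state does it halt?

q0 --0--> q0
q0 --1--> q0
q0 --1--> q0
q0 --1--> q0
q0 --2--> q0
q0 --0--> q0
q0 --0--> q0
q0 --2--> q0
q0 --1--> q0
q0 --2--> q0
q0 --0--> q0
q0 --1--> q0
q0 --0--> q0
q0 --1--> q0
q0 --0--> q0
q0 --2--> q0

q0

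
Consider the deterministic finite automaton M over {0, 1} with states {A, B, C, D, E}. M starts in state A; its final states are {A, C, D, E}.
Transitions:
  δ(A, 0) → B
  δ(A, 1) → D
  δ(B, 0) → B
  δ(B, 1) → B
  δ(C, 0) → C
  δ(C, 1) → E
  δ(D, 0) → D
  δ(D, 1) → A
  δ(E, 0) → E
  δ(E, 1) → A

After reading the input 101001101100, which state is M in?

A --1--> D
D --0--> D
D --1--> A
A --0--> B
B --0--> B
B --1--> B
B --1--> B
B --0--> B
B --1--> B
B --1--> B
B --0--> B
B --0--> B

B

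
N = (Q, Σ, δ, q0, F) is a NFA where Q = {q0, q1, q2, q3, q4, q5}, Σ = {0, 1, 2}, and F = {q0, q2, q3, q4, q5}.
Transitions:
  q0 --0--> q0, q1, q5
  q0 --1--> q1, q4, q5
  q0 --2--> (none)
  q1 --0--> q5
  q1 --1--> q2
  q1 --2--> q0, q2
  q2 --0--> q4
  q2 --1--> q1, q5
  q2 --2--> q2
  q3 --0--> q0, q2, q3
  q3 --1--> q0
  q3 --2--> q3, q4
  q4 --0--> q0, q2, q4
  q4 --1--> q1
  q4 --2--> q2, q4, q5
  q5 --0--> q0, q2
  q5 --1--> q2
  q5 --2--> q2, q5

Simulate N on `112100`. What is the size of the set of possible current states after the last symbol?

Start: {q0}
read 1: {q1, q4, q5}
read 1: {q1, q2}
read 2: {q0, q2}
read 1: {q1, q4, q5}
read 0: {q0, q2, q4, q5}
read 0: {q0, q1, q2, q4, q5}
Final reachable set {q0, q1, q2, q4, q5} has 5 states.

5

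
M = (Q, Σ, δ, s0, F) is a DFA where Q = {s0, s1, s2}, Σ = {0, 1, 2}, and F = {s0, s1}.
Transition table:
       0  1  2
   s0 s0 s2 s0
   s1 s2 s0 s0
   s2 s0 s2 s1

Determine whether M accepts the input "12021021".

rejected

s0 --1--> s2
s2 --2--> s1
s1 --0--> s2
s2 --2--> s1
s1 --1--> s0
s0 --0--> s0
s0 --2--> s0
s0 --1--> s2
End in state s2, which is not an accepting state.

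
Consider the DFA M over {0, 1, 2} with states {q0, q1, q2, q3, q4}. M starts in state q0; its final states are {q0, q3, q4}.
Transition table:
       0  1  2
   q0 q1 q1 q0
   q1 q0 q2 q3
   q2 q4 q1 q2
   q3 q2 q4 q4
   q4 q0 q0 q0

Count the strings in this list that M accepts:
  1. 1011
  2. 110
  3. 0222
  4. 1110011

1011: rejected
110: accepted
0222: accepted
1110011: rejected

2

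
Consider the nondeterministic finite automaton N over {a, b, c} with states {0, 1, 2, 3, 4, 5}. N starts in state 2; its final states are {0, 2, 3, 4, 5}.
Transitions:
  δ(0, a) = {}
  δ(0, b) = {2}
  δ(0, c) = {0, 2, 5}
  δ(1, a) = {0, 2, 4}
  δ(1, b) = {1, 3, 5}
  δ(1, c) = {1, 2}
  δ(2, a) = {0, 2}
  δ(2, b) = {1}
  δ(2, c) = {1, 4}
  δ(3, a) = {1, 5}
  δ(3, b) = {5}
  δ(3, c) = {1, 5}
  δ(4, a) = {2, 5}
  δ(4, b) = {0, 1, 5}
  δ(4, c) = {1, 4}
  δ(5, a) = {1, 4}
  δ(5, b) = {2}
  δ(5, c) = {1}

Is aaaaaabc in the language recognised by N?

Start: {2}
read a: {0, 2}
read a: {0, 2}
read a: {0, 2}
read a: {0, 2}
read a: {0, 2}
read a: {0, 2}
read b: {1, 2}
read c: {1, 2, 4}
Reachable ∩ accepting = {2, 4} — nonempty.

accepted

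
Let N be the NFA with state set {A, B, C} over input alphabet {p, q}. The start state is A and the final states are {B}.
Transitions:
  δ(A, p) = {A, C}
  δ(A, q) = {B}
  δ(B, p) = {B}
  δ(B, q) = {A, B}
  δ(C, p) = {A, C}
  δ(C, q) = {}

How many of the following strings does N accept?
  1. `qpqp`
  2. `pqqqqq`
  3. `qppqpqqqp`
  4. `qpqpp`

4

`qpqp`: accepted
`pqqqqq`: accepted
`qppqpqqqp`: accepted
`qpqpp`: accepted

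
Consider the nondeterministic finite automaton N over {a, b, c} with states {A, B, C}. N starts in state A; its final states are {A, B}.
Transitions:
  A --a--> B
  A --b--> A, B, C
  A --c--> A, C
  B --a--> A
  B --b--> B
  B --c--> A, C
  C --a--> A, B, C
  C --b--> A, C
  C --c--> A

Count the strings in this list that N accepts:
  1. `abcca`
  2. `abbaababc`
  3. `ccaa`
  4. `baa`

`abcca`: accepted
`abbaababc`: accepted
`ccaa`: accepted
`baa`: accepted

4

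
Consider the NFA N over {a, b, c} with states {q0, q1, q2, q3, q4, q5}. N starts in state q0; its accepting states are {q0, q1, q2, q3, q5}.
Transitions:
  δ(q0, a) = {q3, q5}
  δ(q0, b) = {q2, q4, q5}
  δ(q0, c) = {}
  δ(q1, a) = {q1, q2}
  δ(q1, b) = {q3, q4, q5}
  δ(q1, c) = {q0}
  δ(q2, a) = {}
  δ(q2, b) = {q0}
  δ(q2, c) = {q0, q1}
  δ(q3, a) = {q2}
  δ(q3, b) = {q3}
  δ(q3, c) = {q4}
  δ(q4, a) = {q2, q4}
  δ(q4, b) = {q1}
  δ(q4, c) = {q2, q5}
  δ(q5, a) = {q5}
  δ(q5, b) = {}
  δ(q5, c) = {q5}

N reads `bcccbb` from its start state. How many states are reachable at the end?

Start: {q0}
read b: {q2, q4, q5}
read c: {q0, q1, q2, q5}
read c: {q0, q1, q5}
read c: {q0, q5}
read b: {q2, q4, q5}
read b: {q0, q1}
Final reachable set {q0, q1} has 2 states.

2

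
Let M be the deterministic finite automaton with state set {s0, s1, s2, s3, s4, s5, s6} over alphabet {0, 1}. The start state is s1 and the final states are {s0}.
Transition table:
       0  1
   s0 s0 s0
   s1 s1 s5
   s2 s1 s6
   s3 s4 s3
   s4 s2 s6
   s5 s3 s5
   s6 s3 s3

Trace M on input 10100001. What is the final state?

s5

s1 --1--> s5
s5 --0--> s3
s3 --1--> s3
s3 --0--> s4
s4 --0--> s2
s2 --0--> s1
s1 --0--> s1
s1 --1--> s5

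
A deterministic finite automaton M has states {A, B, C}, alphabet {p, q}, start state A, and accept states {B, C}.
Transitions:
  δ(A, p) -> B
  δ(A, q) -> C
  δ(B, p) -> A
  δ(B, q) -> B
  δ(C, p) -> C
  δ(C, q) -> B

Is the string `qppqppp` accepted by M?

rejected

A --q--> C
C --p--> C
C --p--> C
C --q--> B
B --p--> A
A --p--> B
B --p--> A
End in state A, which is not an accepting state.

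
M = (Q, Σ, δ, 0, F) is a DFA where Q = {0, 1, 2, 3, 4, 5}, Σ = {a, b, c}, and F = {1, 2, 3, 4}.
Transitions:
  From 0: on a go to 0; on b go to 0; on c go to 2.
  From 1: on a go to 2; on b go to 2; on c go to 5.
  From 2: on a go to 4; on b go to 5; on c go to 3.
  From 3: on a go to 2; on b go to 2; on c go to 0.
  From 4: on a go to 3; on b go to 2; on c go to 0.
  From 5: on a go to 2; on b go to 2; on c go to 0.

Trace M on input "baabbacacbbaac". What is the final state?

2

0 --b--> 0
0 --a--> 0
0 --a--> 0
0 --b--> 0
0 --b--> 0
0 --a--> 0
0 --c--> 2
2 --a--> 4
4 --c--> 0
0 --b--> 0
0 --b--> 0
0 --a--> 0
0 --a--> 0
0 --c--> 2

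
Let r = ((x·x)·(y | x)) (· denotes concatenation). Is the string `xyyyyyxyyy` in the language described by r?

no

No split of xyyyyyxyyy into u·v has (x·x) matching u and (y|x) matching v.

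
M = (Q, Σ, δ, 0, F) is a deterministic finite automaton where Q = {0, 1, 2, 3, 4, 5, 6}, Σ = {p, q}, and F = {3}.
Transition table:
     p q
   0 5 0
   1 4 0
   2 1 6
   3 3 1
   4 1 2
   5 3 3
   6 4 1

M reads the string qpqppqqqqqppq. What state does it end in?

1

0 --q--> 0
0 --p--> 5
5 --q--> 3
3 --p--> 3
3 --p--> 3
3 --q--> 1
1 --q--> 0
0 --q--> 0
0 --q--> 0
0 --q--> 0
0 --p--> 5
5 --p--> 3
3 --q--> 1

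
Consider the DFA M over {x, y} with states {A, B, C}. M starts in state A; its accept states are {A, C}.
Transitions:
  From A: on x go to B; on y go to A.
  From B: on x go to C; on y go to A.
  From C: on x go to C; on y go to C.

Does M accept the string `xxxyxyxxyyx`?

A --x--> B
B --x--> C
C --x--> C
C --y--> C
C --x--> C
C --y--> C
C --x--> C
C --x--> C
C --y--> C
C --y--> C
C --x--> C
End in state C, which is an accepting state.

accepted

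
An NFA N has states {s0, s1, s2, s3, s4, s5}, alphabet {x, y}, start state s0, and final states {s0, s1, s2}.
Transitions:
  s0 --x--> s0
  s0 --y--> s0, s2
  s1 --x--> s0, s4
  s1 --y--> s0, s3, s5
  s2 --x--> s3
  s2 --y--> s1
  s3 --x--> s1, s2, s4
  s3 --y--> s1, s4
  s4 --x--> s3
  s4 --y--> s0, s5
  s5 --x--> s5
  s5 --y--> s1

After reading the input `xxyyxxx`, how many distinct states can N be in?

5

Start: {s0}
read x: {s0}
read x: {s0}
read y: {s0, s2}
read y: {s0, s1, s2}
read x: {s0, s3, s4}
read x: {s0, s1, s2, s3, s4}
read x: {s0, s1, s2, s3, s4}
Final reachable set {s0, s1, s2, s3, s4} has 5 states.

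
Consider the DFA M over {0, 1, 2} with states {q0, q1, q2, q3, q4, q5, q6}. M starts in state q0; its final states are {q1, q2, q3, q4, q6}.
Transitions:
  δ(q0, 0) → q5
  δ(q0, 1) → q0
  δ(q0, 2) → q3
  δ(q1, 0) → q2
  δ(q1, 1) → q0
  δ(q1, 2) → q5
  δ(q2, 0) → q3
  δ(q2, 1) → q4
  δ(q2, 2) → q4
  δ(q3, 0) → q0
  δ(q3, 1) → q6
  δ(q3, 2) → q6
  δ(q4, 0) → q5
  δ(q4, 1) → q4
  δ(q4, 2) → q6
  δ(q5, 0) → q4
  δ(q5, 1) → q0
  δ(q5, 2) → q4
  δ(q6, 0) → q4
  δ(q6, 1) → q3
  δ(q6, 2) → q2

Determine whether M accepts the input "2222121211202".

q0 --2--> q3
q3 --2--> q6
q6 --2--> q2
q2 --2--> q4
q4 --1--> q4
q4 --2--> q6
q6 --1--> q3
q3 --2--> q6
q6 --1--> q3
q3 --1--> q6
q6 --2--> q2
q2 --0--> q3
q3 --2--> q6
End in state q6, which is an accepting state.

accepted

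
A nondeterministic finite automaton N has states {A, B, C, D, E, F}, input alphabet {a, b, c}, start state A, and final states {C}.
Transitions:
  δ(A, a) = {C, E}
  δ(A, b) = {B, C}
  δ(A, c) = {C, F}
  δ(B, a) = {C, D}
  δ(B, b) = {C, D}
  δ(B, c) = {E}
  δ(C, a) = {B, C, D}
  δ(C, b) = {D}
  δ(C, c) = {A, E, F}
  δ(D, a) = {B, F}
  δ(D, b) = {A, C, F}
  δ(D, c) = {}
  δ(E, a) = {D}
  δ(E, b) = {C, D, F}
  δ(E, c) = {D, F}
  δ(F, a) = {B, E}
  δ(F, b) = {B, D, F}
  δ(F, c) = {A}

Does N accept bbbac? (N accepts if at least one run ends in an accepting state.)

rejected

Start: {A}
read b: {B, C}
read b: {C, D}
read b: {A, C, D, F}
read a: {B, C, D, E, F}
read c: {A, D, E, F}
Reachable ∩ accepting = {} — empty.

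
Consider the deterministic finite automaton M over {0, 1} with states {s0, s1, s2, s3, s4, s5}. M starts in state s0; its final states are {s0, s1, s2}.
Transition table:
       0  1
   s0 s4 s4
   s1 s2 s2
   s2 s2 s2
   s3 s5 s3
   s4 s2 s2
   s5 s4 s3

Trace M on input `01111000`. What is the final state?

s0 --0--> s4
s4 --1--> s2
s2 --1--> s2
s2 --1--> s2
s2 --1--> s2
s2 --0--> s2
s2 --0--> s2
s2 --0--> s2

s2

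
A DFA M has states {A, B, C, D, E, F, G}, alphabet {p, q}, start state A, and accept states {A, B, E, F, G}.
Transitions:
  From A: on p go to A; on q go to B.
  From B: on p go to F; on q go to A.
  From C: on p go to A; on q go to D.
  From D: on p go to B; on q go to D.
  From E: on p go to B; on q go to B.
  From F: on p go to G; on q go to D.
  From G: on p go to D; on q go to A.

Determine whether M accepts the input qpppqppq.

A --q--> B
B --p--> F
F --p--> G
G --p--> D
D --q--> D
D --p--> B
B --p--> F
F --q--> D
End in state D, which is not an accepting state.

rejected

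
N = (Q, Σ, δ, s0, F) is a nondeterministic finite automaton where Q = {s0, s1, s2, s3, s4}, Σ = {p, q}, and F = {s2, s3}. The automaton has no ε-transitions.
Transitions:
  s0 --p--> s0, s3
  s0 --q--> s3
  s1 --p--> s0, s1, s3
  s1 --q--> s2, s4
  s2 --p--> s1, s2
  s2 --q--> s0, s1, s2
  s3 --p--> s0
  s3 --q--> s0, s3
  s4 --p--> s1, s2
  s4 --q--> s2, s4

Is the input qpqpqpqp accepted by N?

rejected

Start: {s0}
read q: {s3}
read p: {s0}
read q: {s3}
read p: {s0}
read q: {s3}
read p: {s0}
read q: {s3}
read p: {s0}
Reachable ∩ accepting = {} — empty.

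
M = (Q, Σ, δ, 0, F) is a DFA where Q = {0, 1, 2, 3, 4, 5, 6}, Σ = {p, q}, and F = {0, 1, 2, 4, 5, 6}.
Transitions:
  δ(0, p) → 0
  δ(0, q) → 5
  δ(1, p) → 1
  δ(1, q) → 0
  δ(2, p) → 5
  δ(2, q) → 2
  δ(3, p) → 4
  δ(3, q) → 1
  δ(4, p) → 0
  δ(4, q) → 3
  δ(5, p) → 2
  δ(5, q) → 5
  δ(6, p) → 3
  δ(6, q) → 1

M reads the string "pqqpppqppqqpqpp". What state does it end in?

5

0 --p--> 0
0 --q--> 5
5 --q--> 5
5 --p--> 2
2 --p--> 5
5 --p--> 2
2 --q--> 2
2 --p--> 5
5 --p--> 2
2 --q--> 2
2 --q--> 2
2 --p--> 5
5 --q--> 5
5 --p--> 2
2 --p--> 5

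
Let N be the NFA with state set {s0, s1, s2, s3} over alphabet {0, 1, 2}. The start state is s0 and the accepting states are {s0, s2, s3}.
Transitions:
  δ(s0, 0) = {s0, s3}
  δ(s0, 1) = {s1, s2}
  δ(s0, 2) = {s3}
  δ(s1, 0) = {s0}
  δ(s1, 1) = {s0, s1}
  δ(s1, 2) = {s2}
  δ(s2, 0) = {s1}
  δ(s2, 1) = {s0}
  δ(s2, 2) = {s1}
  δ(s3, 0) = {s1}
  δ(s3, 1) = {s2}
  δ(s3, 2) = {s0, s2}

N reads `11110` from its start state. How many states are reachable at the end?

Start: {s0}
read 1: {s1, s2}
read 1: {s0, s1}
read 1: {s0, s1, s2}
read 1: {s0, s1, s2}
read 0: {s0, s1, s3}
Final reachable set {s0, s1, s3} has 3 states.

3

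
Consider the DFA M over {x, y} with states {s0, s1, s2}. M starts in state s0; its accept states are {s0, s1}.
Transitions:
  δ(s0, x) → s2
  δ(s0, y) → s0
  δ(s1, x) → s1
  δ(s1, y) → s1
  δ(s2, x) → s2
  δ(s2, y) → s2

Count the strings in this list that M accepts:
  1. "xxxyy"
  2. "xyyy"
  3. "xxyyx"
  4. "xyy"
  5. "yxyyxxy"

"xxxyy": rejected
"xyyy": rejected
"xxyyx": rejected
"xyy": rejected
"yxyyxxy": rejected

0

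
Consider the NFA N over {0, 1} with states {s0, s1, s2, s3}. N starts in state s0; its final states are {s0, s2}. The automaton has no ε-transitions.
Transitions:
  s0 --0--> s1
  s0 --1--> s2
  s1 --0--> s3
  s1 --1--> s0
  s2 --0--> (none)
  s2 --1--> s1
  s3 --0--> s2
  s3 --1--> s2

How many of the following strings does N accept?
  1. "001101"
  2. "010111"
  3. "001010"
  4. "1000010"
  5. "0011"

1

"001101": accepted
"010111": rejected
"001010": rejected
"1000010": rejected
"0011": rejected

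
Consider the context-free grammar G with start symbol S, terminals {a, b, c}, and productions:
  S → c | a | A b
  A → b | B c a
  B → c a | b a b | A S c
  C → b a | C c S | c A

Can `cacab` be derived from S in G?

S ⇒ Ab ⇒ Bcab ⇒ cacab

yes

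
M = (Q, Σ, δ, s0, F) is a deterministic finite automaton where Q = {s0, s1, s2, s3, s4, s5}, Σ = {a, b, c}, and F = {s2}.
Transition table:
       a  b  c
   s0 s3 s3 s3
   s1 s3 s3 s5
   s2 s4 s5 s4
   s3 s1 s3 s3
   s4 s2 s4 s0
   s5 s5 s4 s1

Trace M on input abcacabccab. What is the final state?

s3

s0 --a--> s3
s3 --b--> s3
s3 --c--> s3
s3 --a--> s1
s1 --c--> s5
s5 --a--> s5
s5 --b--> s4
s4 --c--> s0
s0 --c--> s3
s3 --a--> s1
s1 --b--> s3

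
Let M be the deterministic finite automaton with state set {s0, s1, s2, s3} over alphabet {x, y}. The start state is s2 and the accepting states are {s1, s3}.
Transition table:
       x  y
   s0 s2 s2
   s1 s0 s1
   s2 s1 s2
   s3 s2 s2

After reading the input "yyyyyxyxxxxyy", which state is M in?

s2 --y--> s2
s2 --y--> s2
s2 --y--> s2
s2 --y--> s2
s2 --y--> s2
s2 --x--> s1
s1 --y--> s1
s1 --x--> s0
s0 --x--> s2
s2 --x--> s1
s1 --x--> s0
s0 --y--> s2
s2 --y--> s2

s2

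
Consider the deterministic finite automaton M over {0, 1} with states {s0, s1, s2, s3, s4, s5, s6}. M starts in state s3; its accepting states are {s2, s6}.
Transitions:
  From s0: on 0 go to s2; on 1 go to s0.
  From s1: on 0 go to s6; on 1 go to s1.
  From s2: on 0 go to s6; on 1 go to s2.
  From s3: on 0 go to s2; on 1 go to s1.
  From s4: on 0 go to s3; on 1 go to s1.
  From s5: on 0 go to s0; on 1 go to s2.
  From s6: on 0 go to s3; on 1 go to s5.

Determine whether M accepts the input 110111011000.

s3 --1--> s1
s1 --1--> s1
s1 --0--> s6
s6 --1--> s5
s5 --1--> s2
s2 --1--> s2
s2 --0--> s6
s6 --1--> s5
s5 --1--> s2
s2 --0--> s6
s6 --0--> s3
s3 --0--> s2
End in state s2, which is an accepting state.

accepted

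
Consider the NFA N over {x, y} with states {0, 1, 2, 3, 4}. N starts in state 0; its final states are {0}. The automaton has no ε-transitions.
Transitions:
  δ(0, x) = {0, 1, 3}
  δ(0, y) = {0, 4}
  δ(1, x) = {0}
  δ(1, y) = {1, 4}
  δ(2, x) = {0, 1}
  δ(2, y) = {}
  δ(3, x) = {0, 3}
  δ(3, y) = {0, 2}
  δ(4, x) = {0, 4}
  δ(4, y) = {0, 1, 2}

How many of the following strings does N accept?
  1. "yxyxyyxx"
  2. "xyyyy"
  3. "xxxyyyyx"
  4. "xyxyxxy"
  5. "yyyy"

5

"yxyxyyxx": accepted
"xyyyy": accepted
"xxxyyyyx": accepted
"xyxyxxy": accepted
"yyyy": accepted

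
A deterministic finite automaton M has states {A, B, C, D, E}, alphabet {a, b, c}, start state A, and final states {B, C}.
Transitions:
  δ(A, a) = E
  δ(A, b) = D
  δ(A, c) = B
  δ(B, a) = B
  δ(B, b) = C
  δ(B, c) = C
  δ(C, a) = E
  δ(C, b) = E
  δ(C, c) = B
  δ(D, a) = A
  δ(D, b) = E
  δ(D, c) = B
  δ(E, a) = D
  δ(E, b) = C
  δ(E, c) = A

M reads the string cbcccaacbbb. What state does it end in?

E

A --c--> B
B --b--> C
C --c--> B
B --c--> C
C --c--> B
B --a--> B
B --a--> B
B --c--> C
C --b--> E
E --b--> C
C --b--> E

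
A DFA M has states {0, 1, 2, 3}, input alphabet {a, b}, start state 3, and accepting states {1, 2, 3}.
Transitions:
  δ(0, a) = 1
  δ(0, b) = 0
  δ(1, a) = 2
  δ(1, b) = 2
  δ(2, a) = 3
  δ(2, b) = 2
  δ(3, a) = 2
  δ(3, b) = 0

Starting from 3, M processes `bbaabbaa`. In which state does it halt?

2

3 --b--> 0
0 --b--> 0
0 --a--> 1
1 --a--> 2
2 --b--> 2
2 --b--> 2
2 --a--> 3
3 --a--> 2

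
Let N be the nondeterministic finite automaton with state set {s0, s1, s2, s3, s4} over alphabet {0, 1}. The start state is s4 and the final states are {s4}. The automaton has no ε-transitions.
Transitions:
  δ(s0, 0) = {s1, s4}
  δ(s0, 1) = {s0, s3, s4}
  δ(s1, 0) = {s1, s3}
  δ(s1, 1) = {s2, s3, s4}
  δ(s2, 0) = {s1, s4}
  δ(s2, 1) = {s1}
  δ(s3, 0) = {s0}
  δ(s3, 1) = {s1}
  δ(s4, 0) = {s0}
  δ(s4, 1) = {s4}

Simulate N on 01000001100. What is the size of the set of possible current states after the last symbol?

Start: {s4}
read 0: {s0}
read 1: {s0, s3, s4}
read 0: {s0, s1, s4}
read 0: {s0, s1, s3, s4}
read 0: {s0, s1, s3, s4}
read 0: {s0, s1, s3, s4}
read 0: {s0, s1, s3, s4}
read 1: {s0, s1, s2, s3, s4}
read 1: {s0, s1, s2, s3, s4}
read 0: {s0, s1, s3, s4}
read 0: {s0, s1, s3, s4}
Final reachable set {s0, s1, s3, s4} has 4 states.

4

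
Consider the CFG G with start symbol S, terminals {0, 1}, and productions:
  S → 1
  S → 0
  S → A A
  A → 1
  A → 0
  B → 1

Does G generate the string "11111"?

no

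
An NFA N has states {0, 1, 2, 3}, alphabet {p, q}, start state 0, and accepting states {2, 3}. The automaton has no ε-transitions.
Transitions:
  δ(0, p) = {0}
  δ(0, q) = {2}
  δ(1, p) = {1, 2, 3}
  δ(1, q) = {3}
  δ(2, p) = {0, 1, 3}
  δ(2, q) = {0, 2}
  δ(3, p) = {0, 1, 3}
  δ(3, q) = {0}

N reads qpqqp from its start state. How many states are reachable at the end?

Start: {0}
read q: {2}
read p: {0, 1, 3}
read q: {0, 2, 3}
read q: {0, 2}
read p: {0, 1, 3}
Final reachable set {0, 1, 3} has 3 states.

3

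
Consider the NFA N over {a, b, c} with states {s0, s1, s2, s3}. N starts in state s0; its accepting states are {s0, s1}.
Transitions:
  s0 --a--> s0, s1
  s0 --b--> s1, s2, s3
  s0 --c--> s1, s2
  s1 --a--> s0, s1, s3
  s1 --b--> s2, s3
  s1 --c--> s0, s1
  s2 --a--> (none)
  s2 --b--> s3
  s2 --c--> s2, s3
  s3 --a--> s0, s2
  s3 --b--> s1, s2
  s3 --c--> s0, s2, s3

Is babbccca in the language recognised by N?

Start: {s0}
read b: {s1, s2, s3}
read a: {s0, s1, s2, s3}
read b: {s1, s2, s3}
read b: {s1, s2, s3}
read c: {s0, s1, s2, s3}
read c: {s0, s1, s2, s3}
read c: {s0, s1, s2, s3}
read a: {s0, s1, s2, s3}
Reachable ∩ accepting = {s0, s1} — nonempty.

accepted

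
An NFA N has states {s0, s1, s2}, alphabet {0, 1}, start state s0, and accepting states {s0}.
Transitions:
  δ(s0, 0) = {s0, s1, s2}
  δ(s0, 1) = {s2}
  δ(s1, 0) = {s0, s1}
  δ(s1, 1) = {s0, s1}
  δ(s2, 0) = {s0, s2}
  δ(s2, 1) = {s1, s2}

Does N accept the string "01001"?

accepted

Start: {s0}
read 0: {s0, s1, s2}
read 1: {s0, s1, s2}
read 0: {s0, s1, s2}
read 0: {s0, s1, s2}
read 1: {s0, s1, s2}
Reachable ∩ accepting = {s0} — nonempty.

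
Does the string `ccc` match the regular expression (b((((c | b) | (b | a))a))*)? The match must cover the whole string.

no

No split of ccc into u·v has b matching u and ((((c|b)|(b|a))a))* matching v.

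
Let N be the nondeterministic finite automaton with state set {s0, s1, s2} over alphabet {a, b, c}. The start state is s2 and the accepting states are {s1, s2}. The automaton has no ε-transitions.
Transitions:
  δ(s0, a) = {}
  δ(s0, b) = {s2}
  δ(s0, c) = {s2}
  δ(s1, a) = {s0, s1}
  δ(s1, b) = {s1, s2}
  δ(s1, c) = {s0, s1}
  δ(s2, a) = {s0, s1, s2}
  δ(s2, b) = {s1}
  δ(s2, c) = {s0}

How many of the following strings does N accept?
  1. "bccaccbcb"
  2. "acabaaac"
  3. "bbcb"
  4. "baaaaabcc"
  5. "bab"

5

"bccaccbcb": accepted
"acabaaac": accepted
"bbcb": accepted
"baaaaabcc": accepted
"bab": accepted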